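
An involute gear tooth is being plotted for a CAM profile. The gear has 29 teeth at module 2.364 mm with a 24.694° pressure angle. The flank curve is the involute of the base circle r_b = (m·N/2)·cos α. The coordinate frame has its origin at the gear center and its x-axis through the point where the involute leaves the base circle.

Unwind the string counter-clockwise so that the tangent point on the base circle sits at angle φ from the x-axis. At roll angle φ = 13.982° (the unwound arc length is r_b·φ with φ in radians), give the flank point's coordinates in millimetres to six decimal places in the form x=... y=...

x=32.056901 y=0.149967

pitch radius r_p = m·N/2 = 2.364·29/2 = 34.278000
base radius r_b = r_p·cos α = 34.278000·cos 24.694° = 31.143343
roll angle φ = 13.982° = 0.24403194 rad
x = r_b·(cos φ + φ·sin φ) = 31.143343·(0.97037168 + 0.24403194·0.24161706) = 32.056901
y = r_b·(sin φ − φ·cos φ) = 31.143343·(0.24161706 − 0.24403194·0.97037168) = 0.149967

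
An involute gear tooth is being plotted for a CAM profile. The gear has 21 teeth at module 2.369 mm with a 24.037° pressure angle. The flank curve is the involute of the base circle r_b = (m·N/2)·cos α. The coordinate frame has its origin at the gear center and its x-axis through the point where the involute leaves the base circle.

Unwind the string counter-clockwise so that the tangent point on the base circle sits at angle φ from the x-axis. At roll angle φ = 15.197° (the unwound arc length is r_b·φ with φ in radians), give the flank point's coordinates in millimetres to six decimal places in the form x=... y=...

x=23.502547 y=0.140309

pitch radius r_p = m·N/2 = 2.369·21/2 = 24.874500
base radius r_b = r_p·cos α = 24.874500·cos 24.037° = 22.717448
roll angle φ = 15.197° = 0.26523769 rad
x = r_b·(cos φ + φ·sin φ) = 22.717448·(0.96503022 + 0.26523769·0.26213865) = 23.502547
y = r_b·(sin φ − φ·cos φ) = 22.717448·(0.26213865 − 0.26523769·0.96503022) = 0.140309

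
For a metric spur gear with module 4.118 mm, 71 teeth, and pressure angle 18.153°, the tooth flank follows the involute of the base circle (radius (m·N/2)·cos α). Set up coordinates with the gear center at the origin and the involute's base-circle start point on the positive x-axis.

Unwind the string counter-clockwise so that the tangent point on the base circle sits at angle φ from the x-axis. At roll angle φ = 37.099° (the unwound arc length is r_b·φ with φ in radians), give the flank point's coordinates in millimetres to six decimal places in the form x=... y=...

x=165.051057 y=12.050955

pitch radius r_p = m·N/2 = 4.118·71/2 = 146.189000
base radius r_b = r_p·cos α = 146.189000·cos 18.153° = 138.912873
roll angle φ = 37.099° = 0.64749970 rad
x = r_b·(cos φ + φ·sin φ) = 138.912873·(0.79759446 + 0.64749970·0.60319407) = 165.051057
y = r_b·(sin φ − φ·cos φ) = 138.912873·(0.60319407 − 0.64749970·0.79759446) = 12.050955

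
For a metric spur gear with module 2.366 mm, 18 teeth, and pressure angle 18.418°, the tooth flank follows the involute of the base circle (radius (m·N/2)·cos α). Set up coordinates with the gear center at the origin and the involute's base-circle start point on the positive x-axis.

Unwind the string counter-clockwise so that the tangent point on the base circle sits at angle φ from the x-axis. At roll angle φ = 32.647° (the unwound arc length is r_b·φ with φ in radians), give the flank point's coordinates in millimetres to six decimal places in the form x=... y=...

x=23.221501 y=1.205857

pitch radius r_p = m·N/2 = 2.366·18/2 = 21.294000
base radius r_b = r_p·cos α = 21.294000·cos 18.418° = 20.203253
roll angle φ = 32.647° = 0.56979764 rad
x = r_b·(cos φ + φ·sin φ) = 20.203253·(0.84201016 + 0.56979764·0.53946167) = 23.221501
y = r_b·(sin φ − φ·cos φ) = 20.203253·(0.53946167 − 0.56979764·0.84201016) = 1.205857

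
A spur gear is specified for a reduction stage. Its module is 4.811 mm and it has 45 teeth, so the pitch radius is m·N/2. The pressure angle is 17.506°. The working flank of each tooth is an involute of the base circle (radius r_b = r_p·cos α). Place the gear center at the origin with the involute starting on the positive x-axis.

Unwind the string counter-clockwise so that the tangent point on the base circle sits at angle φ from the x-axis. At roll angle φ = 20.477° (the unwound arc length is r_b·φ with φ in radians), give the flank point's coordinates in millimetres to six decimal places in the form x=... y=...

x=109.617988 y=1.550871

pitch radius r_p = m·N/2 = 4.811·45/2 = 108.247500
base radius r_b = r_p·cos α = 108.247500·cos 17.506° = 103.234066
roll angle φ = 20.477° = 0.35739107 rad
x = r_b·(cos φ + φ·sin φ) = 103.234066·(0.93681270 + 0.35739107·0.34983135) = 109.617988
y = r_b·(sin φ − φ·cos φ) = 103.234066·(0.34983135 − 0.35739107·0.93681270) = 1.550871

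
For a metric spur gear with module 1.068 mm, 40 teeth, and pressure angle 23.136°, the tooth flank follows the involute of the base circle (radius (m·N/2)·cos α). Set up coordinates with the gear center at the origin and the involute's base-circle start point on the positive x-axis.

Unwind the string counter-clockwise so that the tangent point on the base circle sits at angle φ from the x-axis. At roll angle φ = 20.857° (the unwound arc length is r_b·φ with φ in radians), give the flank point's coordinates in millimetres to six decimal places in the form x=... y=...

x=20.900738 y=0.311666

pitch radius r_p = m·N/2 = 1.068·40/2 = 21.360000
base radius r_b = r_p·cos α = 21.360000·cos 23.136° = 19.642118
roll angle φ = 20.857° = 0.36402332 rad
x = r_b·(cos φ + φ·sin φ) = 19.642118·(0.93447194 + 0.36402332·0.35603679) = 20.900738
y = r_b·(sin φ − φ·cos φ) = 19.642118·(0.35603679 − 0.36402332·0.93447194) = 0.311666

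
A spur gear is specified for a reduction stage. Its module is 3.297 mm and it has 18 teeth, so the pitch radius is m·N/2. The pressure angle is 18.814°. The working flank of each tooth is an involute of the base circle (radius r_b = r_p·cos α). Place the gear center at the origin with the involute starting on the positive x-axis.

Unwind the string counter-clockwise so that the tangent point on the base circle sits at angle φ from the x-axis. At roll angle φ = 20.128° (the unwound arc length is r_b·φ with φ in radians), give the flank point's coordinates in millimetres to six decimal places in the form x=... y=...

pitch radius r_p = m·N/2 = 3.297·18/2 = 29.673000
base radius r_b = r_p·cos α = 29.673000·cos 18.814° = 28.087586
roll angle φ = 20.128° = 0.35129987 rad
x = r_b·(cos φ + φ·sin φ) = 28.087586·(0.93892620 + 0.35129987·0.34411858) = 29.767645
y = r_b·(sin φ − φ·cos φ) = 28.087586·(0.34411858 − 0.35129987·0.93892620) = 0.400920

x=29.767645 y=0.400920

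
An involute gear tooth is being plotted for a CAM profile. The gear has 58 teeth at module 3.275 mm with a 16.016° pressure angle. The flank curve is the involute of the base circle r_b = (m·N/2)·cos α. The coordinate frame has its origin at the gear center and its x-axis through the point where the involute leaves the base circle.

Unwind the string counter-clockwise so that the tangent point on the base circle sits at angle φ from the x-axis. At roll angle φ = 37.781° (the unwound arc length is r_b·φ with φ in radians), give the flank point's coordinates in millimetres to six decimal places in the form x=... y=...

pitch radius r_p = m·N/2 = 3.275·58/2 = 94.975000
base radius r_b = r_p·cos α = 94.975000·cos 16.016° = 91.288516
roll angle φ = 37.781° = 0.65940284 rad
x = r_b·(cos φ + φ·sin φ) = 91.288516·(0.79035822 + 0.65940284·0.61264499) = 109.029349
y = r_b·(sin φ − φ·cos φ) = 91.288516·(0.61264499 − 0.65940284·0.79035822) = 8.351123

x=109.029349 y=8.351123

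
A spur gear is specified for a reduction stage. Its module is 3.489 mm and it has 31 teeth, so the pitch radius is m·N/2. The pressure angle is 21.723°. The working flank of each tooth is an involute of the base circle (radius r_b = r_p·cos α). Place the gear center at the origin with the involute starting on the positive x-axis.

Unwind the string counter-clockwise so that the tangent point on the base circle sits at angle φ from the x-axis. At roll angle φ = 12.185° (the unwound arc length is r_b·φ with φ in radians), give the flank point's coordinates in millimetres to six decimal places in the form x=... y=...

pitch radius r_p = m·N/2 = 3.489·31/2 = 54.079500
base radius r_b = r_p·cos α = 54.079500·cos 21.723° = 50.238994
roll angle φ = 12.185° = 0.21266837 rad
x = r_b·(cos φ + φ·sin φ) = 50.238994·(0.97747119 + 0.21266837·0.21106890) = 51.362281
y = r_b·(sin φ − φ·cos φ) = 50.238994·(0.21106890 − 0.21266837·0.97747119) = 0.160348

x=51.362281 y=0.160348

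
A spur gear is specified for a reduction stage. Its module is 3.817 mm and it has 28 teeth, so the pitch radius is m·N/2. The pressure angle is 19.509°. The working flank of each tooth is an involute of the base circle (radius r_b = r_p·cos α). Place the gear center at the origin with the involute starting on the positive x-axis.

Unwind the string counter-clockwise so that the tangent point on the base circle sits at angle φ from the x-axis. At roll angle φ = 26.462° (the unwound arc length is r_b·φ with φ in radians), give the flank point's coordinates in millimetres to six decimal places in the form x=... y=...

x=55.459060 y=1.619046

pitch radius r_p = m·N/2 = 3.817·28/2 = 53.438000
base radius r_b = r_p·cos α = 53.438000·cos 19.509° = 50.370073
roll angle φ = 26.462° = 0.46184903 rad
x = r_b·(cos φ + φ·sin φ) = 50.370073·(0.89523009 + 0.46184903·0.44560417) = 55.459060
y = r_b·(sin φ − φ·cos φ) = 50.370073·(0.44560417 − 0.46184903·0.89523009) = 1.619046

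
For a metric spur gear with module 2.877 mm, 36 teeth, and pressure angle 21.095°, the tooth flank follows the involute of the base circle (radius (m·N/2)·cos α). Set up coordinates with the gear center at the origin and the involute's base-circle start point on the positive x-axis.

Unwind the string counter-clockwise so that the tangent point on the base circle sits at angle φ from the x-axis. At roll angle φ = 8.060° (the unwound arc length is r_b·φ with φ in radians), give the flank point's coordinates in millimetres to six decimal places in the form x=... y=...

pitch radius r_p = m·N/2 = 2.877·36/2 = 51.786000
base radius r_b = r_p·cos α = 51.786000·cos 21.095° = 48.315558
roll angle φ = 8.060° = 0.14067354 rad
x = r_b·(cos φ + φ·sin φ) = 48.315558·(0.99012178 + 0.14067354·0.14021003) = 48.791255
y = r_b·(sin φ − φ·cos φ) = 48.315558·(0.14021003 − 0.14067354·0.99012178) = 0.044745

x=48.791255 y=0.044745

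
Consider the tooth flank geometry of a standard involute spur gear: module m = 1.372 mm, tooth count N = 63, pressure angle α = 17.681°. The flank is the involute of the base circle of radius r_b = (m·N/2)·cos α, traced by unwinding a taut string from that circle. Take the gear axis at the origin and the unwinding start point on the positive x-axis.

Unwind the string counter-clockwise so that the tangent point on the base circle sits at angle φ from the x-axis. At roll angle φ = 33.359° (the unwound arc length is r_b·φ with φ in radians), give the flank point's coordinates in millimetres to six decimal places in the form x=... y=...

pitch radius r_p = m·N/2 = 1.372·63/2 = 43.218000
base radius r_b = r_p·cos α = 43.218000·cos 17.681° = 41.176479
roll angle φ = 33.359° = 0.58222439 rad
x = r_b·(cos φ + φ·sin φ) = 41.176479·(0.83524157 + 0.58222439·0.54988319) = 47.575179
y = r_b·(sin φ − φ·cos φ) = 41.176479·(0.54988319 − 0.58222439·0.83524157) = 2.618214

x=47.575179 y=2.618214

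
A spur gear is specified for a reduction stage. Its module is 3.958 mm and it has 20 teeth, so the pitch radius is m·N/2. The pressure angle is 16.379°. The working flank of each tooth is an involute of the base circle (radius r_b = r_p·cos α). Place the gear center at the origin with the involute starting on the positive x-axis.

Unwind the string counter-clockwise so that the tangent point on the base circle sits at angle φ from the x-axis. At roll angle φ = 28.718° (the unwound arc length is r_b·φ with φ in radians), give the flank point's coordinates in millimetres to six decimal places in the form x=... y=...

pitch radius r_p = m·N/2 = 3.958·20/2 = 39.580000
base radius r_b = r_p·cos α = 39.580000·cos 16.379° = 37.973740
roll angle φ = 28.718° = 0.50122365 rad
x = r_b·(cos φ + φ·sin φ) = 37.973740·(0.87699525 + 0.50122365·0.48049904) = 42.448290
y = r_b·(sin φ − φ·cos φ) = 37.973740·(0.48049904 − 0.50122365·0.87699525) = 1.554200

x=42.448290 y=1.554200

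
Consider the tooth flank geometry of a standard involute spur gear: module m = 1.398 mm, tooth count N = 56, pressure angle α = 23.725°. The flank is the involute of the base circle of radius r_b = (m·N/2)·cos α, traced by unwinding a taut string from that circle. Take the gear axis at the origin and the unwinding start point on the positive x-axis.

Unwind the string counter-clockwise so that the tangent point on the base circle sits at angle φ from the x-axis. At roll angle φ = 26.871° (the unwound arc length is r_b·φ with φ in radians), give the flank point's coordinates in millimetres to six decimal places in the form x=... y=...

x=39.562786 y=1.205306

pitch radius r_p = m·N/2 = 1.398·56/2 = 39.144000
base radius r_b = r_p·cos α = 39.144000·cos 23.725° = 35.835828
roll angle φ = 26.871° = 0.46898742 rad
x = r_b·(cos φ + φ·sin φ) = 35.835828·(0.89202641 + 0.46898742·0.45198327) = 39.562786
y = r_b·(sin φ − φ·cos φ) = 35.835828·(0.45198327 − 0.46898742·0.89202641) = 1.205306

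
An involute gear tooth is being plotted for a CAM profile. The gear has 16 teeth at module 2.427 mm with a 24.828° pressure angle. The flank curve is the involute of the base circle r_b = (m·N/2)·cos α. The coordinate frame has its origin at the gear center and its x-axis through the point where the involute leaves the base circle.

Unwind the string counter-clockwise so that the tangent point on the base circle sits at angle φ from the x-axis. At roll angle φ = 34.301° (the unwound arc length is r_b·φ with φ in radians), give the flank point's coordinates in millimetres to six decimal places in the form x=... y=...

pitch radius r_p = m·N/2 = 2.427·16/2 = 19.416000
base radius r_b = r_p·cos α = 19.416000·cos 24.828° = 17.621425
roll angle φ = 34.301° = 0.59866539 rad
x = r_b·(cos φ + φ·sin φ) = 17.621425·(0.82608846 + 0.59866539·0.56354047) = 20.501835
y = r_b·(sin φ − φ·cos φ) = 17.621425·(0.56354047 − 0.59866539·0.82608846) = 1.215700

x=20.501835 y=1.215700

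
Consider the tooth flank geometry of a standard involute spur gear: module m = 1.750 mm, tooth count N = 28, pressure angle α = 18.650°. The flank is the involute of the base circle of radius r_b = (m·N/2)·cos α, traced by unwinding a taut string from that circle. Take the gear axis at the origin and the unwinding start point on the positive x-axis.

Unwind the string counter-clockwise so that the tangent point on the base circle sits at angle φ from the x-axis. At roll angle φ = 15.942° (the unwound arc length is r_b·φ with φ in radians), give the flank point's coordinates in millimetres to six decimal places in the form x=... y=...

pitch radius r_p = m·N/2 = 1.750·28/2 = 24.500000
base radius r_b = r_p·cos α = 24.500000·cos 18.650° = 23.213498
roll angle φ = 15.942° = 0.27824039 rad
x = r_b·(cos φ + φ·sin φ) = 23.213498·(0.96154023 + 0.27824039·0.27466414) = 24.094749
y = r_b·(sin φ − φ·cos φ) = 23.213498·(0.27466414 − 0.27824039·0.96154023) = 0.165392

x=24.094749 y=0.165392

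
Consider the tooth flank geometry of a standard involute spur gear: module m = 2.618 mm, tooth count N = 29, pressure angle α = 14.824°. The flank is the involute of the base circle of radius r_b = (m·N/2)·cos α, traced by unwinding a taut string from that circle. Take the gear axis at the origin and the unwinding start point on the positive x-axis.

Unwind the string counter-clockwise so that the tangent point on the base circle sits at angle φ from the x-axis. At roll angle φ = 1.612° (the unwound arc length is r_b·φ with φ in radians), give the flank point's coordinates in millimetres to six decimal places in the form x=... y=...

x=36.712039 y=0.000272

pitch radius r_p = m·N/2 = 2.618·29/2 = 37.961000
base radius r_b = r_p·cos α = 37.961000·cos 14.824° = 36.697518
roll angle φ = 1.612° = 0.02813471 rad
x = r_b·(cos φ + φ·sin φ) = 36.697518·(0.99960425 + 0.02813471·0.02813100) = 36.712039
y = r_b·(sin φ − φ·cos φ) = 36.697518·(0.02813100 − 0.02813471·0.99960425) = 0.000272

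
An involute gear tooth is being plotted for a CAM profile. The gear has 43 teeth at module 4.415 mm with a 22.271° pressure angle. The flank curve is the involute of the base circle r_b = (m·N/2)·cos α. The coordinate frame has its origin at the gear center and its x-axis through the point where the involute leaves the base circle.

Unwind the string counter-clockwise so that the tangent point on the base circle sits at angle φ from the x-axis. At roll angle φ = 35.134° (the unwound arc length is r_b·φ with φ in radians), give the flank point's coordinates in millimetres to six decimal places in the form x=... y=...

pitch radius r_p = m·N/2 = 4.415·43/2 = 94.922500
base radius r_b = r_p·cos α = 94.922500·cos 22.271° = 87.841439
roll angle φ = 35.134° = 0.61320398 rad
x = r_b·(cos φ + φ·sin φ) = 87.841439·(0.81780836 + 0.61320398·0.57549065) = 102.836106
y = r_b·(sin φ − φ·cos φ) = 87.841439·(0.57549065 − 0.61320398·0.81780836) = 6.500909

x=102.836106 y=6.500909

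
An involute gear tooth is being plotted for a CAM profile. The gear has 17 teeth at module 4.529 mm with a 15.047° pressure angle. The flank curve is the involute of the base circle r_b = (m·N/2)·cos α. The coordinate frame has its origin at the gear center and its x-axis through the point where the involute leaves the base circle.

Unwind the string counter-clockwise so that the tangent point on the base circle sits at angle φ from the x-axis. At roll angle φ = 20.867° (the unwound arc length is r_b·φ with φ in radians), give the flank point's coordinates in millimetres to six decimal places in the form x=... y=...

x=39.560973 y=0.590730

pitch radius r_p = m·N/2 = 4.529·17/2 = 38.496500
base radius r_b = r_p·cos α = 38.496500·cos 15.047° = 37.176578
roll angle φ = 20.867° = 0.36419786 rad
x = r_b·(cos φ + φ·sin φ) = 37.176578·(0.93440979 + 0.36419786·0.35619988) = 39.560973
y = r_b·(sin φ − φ·cos φ) = 37.176578·(0.35619988 − 0.36419786·0.93440979) = 0.590730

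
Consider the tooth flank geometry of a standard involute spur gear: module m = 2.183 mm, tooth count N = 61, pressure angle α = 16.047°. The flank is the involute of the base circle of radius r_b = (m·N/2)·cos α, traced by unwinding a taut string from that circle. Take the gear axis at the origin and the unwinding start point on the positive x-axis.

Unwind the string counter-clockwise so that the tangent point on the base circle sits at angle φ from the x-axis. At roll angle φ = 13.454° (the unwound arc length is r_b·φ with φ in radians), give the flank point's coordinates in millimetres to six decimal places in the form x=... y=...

x=65.727015 y=0.274639

pitch radius r_p = m·N/2 = 2.183·61/2 = 66.581500
base radius r_b = r_p·cos α = 66.581500·cos 16.047° = 63.987170
roll angle φ = 13.454° = 0.23481660 rad
x = r_b·(cos φ + φ·sin φ) = 63.987170·(0.97255703 + 0.23481660·0.23266462) = 65.727015
y = r_b·(sin φ − φ·cos φ) = 63.987170·(0.23266462 − 0.23481660·0.97255703) = 0.274639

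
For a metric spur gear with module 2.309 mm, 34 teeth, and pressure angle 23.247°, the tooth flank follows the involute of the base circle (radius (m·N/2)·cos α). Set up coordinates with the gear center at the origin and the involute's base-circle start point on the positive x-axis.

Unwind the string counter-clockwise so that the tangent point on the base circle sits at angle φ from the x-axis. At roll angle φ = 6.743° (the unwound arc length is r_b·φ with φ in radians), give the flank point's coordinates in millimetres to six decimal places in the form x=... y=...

x=36.315023 y=0.019569

pitch radius r_p = m·N/2 = 2.309·34/2 = 39.253000
base radius r_b = r_p·cos α = 39.253000·cos 23.247° = 36.066123
roll angle φ = 6.743° = 0.11768755 rad
x = r_b·(cos φ + φ·sin φ) = 36.066123·(0.99308281 + 0.11768755·0.11741607) = 36.315023
y = r_b·(sin φ − φ·cos φ) = 36.066123·(0.11741607 − 0.11768755·0.99308281) = 0.019569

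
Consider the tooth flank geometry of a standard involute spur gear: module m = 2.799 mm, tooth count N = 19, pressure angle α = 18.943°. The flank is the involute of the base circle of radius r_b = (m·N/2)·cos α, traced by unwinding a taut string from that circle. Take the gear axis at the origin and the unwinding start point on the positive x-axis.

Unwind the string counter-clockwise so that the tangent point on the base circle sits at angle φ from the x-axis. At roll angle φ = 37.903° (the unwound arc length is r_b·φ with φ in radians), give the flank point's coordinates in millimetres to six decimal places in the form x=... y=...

x=30.066026 y=2.322472

pitch radius r_p = m·N/2 = 2.799·19/2 = 26.590500
base radius r_b = r_p·cos α = 26.590500·cos 18.943° = 25.150412
roll angle φ = 37.903° = 0.66153215 rad
x = r_b·(cos φ + φ·sin φ) = 25.150412·(0.78905192 + 0.66153215·0.61432652) = 30.066026
y = r_b·(sin φ − φ·cos φ) = 25.150412·(0.61432652 − 0.66153215·0.78905192) = 2.322472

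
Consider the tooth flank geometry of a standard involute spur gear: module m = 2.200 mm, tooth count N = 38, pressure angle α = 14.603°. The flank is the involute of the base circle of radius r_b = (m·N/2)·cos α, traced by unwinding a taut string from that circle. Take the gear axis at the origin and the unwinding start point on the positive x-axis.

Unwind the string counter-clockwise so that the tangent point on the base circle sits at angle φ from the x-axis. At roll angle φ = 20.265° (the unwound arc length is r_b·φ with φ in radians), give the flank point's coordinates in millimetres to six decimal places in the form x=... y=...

pitch radius r_p = m·N/2 = 2.200·38/2 = 41.800000
base radius r_b = r_p·cos α = 41.800000·cos 14.603° = 40.449692
roll angle φ = 20.265° = 0.35369097 rad
x = r_b·(cos φ + φ·sin φ) = 40.449692·(0.93810069 + 0.35369097·0.34636266) = 42.901187
y = r_b·(sin φ − φ·cos φ) = 40.449692·(0.34636266 − 0.35369097·0.93810069) = 0.589146

x=42.901187 y=0.589146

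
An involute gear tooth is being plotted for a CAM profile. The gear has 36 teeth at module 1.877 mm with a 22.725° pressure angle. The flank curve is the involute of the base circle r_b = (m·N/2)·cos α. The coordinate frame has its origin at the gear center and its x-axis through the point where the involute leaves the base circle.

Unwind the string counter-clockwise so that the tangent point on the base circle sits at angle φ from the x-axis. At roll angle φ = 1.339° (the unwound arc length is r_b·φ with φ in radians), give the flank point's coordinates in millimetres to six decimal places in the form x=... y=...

x=31.171689 y=0.000133

pitch radius r_p = m·N/2 = 1.877·36/2 = 33.786000
base radius r_b = r_p·cos α = 33.786000·cos 22.725° = 31.163180
roll angle φ = 1.339° = 0.02336996 rad
x = r_b·(cos φ + φ·sin φ) = 31.163180·(0.99972693 + 0.02336996·0.02336783) = 31.171689
y = r_b·(sin φ − φ·cos φ) = 31.163180·(0.02336783 − 0.02336996·0.99972693) = 0.000133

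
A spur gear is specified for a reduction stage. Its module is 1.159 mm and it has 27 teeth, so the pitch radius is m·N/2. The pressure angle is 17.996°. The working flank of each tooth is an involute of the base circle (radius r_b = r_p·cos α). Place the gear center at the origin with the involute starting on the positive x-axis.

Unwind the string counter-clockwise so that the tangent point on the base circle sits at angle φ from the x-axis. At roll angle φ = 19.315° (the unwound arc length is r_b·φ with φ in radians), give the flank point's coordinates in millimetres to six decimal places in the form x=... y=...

pitch radius r_p = m·N/2 = 1.159·27/2 = 15.646500
base radius r_b = r_p·cos α = 15.646500·cos 17.996° = 14.881043
roll angle φ = 19.315° = 0.33711035 rad
x = r_b·(cos φ + φ·sin φ) = 14.881043·(0.94371439 + 0.33711035·0.33076147) = 15.702737
y = r_b·(sin φ − φ·cos φ) = 14.881043·(0.33076147 − 0.33711035·0.94371439) = 0.187882

x=15.702737 y=0.187882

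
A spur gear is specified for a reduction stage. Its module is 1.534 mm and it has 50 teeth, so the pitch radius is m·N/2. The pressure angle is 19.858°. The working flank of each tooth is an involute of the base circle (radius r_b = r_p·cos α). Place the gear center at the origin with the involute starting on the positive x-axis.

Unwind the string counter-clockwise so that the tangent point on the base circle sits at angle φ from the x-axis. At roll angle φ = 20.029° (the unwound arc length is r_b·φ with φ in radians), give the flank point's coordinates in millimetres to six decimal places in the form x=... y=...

pitch radius r_p = m·N/2 = 1.534·50/2 = 38.350000
base radius r_b = r_p·cos α = 38.350000·cos 19.858° = 36.069609
roll angle φ = 20.029° = 0.34957200 rad
x = r_b·(cos φ + φ·sin φ) = 36.069609·(0.93951939 + 0.34957200·0.34249572) = 38.206600
y = r_b·(sin φ − φ·cos φ) = 36.069609·(0.34249572 − 0.34957200·0.93951939) = 0.507357

x=38.206600 y=0.507357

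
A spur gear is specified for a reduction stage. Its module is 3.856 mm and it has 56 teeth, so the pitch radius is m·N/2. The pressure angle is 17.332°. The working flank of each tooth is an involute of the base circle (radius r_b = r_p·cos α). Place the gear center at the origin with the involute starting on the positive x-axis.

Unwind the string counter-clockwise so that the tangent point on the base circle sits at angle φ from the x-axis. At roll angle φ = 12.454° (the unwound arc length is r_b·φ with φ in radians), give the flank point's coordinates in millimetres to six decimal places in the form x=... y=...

pitch radius r_p = m·N/2 = 3.856·56/2 = 107.968000
base radius r_b = r_p·cos α = 107.968000·cos 17.332° = 103.065666
roll angle φ = 12.454° = 0.21736331 rad
x = r_b·(cos φ + φ·sin φ) = 103.065666·(0.97646946 + 0.21736331·0.21565572) = 105.471745
y = r_b·(sin φ − φ·cos φ) = 103.065666·(0.21565572 − 0.21736331·0.97646946) = 0.351154

x=105.471745 y=0.351154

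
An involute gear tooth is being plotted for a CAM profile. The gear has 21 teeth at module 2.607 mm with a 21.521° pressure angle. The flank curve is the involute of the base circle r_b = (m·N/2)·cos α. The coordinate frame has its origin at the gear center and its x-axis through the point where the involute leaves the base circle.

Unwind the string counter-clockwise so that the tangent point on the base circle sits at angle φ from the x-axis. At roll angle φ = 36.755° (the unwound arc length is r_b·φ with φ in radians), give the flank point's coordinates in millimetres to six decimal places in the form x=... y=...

pitch radius r_p = m·N/2 = 2.607·21/2 = 27.373500
base radius r_b = r_p·cos α = 27.373500·cos 21.521° = 25.465107
roll angle φ = 36.755° = 0.64149577 rad
x = r_b·(cos φ + φ·sin φ) = 25.465107·(0.80120160 + 0.64149577·0.59839452) = 30.177912
y = r_b·(sin φ − φ·cos φ) = 25.465107·(0.59839452 − 0.64149577·0.80120160) = 2.149945

x=30.177912 y=2.149945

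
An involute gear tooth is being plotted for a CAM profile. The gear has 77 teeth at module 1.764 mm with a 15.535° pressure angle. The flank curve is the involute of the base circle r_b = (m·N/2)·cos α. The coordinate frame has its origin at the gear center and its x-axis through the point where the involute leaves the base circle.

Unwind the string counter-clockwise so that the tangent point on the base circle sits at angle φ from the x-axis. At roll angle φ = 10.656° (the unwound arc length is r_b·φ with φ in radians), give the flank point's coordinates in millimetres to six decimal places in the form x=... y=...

x=66.554775 y=0.139826

pitch radius r_p = m·N/2 = 1.764·77/2 = 67.914000
base radius r_b = r_p·cos α = 67.914000·cos 15.535° = 65.432900
roll angle φ = 10.656° = 0.18598229 rad
x = r_b·(cos φ + φ·sin φ) = 65.432900·(0.98275509 + 0.18598229·0.18491197) = 66.554775
y = r_b·(sin φ − φ·cos φ) = 65.432900·(0.18491197 − 0.18598229·0.98275509) = 0.139826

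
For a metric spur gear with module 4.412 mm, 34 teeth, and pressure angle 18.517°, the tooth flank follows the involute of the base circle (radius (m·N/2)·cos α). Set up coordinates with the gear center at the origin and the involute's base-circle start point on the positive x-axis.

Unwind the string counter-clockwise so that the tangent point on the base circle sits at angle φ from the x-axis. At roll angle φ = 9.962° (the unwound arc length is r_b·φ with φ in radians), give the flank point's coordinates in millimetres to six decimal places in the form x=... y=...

pitch radius r_p = m·N/2 = 4.412·34/2 = 75.004000
base radius r_b = r_p·cos α = 75.004000·cos 18.517° = 71.121003
roll angle φ = 9.962° = 0.17386970 rad
x = r_b·(cos φ + φ·sin φ) = 71.121003·(0.98492270 + 0.17386970·0.17299499) = 72.187910
y = r_b·(sin φ − φ·cos φ) = 71.121003·(0.17299499 − 0.17386970·0.98492270) = 0.124232

x=72.187910 y=0.124232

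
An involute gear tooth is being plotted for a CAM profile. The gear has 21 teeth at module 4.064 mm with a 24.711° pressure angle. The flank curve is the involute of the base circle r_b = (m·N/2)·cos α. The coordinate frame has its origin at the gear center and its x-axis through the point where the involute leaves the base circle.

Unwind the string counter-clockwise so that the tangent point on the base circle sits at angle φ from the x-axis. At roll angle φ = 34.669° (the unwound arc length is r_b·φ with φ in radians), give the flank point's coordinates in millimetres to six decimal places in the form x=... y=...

x=45.224416 y=2.759201

pitch radius r_p = m·N/2 = 4.064·21/2 = 42.672000
base radius r_b = r_p·cos α = 42.672000·cos 24.711° = 38.764437
roll angle φ = 34.669° = 0.60508820 rad
x = r_b·(cos φ + φ·sin φ) = 38.764437·(0.82245193 + 0.60508820·0.56883462) = 45.224416
y = r_b·(sin φ − φ·cos φ) = 38.764437·(0.56883462 − 0.60508820·0.82245193) = 2.759201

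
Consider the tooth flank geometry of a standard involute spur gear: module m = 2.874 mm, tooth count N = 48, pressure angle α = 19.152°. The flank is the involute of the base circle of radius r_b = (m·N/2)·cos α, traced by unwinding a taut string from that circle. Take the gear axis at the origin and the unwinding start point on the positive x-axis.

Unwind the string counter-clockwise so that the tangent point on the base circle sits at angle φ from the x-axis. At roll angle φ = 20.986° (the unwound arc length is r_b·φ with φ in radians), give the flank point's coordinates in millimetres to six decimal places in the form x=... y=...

x=69.383510 y=1.053009

pitch radius r_p = m·N/2 = 2.874·48/2 = 68.976000
base radius r_b = r_p·cos α = 68.976000·cos 19.152° = 65.158285
roll angle φ = 20.986° = 0.36627480 rad
x = r_b·(cos φ + φ·sin φ) = 65.158285·(0.93366796 + 0.36627480·0.35813982) = 69.383510
y = r_b·(sin φ − φ·cos φ) = 65.158285·(0.35813982 − 0.36627480·0.93366796) = 1.053009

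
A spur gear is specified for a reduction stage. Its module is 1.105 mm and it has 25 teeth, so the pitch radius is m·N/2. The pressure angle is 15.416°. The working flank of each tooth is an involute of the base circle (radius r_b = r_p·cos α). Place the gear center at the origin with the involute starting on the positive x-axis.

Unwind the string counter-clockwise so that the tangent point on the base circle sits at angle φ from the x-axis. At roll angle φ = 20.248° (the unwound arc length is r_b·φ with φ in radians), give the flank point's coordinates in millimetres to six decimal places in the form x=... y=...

x=14.121235 y=0.193456

pitch radius r_p = m·N/2 = 1.105·25/2 = 13.812500
base radius r_b = r_p·cos α = 13.812500·cos 15.416° = 13.315543
roll angle φ = 20.248° = 0.35339427 rad
x = r_b·(cos φ + φ·sin φ) = 13.315543·(0.93820342 + 0.35339427·0.34608431) = 14.121235
y = r_b·(sin φ − φ·cos φ) = 13.315543·(0.34608431 − 0.35339427·0.93820342) = 0.193456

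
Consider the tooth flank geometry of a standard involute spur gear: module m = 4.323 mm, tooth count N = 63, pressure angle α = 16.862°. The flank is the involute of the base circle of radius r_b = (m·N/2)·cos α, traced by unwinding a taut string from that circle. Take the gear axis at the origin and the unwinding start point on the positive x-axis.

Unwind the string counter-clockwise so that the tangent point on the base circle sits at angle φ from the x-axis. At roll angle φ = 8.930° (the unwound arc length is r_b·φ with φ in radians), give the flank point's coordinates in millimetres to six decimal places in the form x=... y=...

x=131.893082 y=0.164067

pitch radius r_p = m·N/2 = 4.323·63/2 = 136.174500
base radius r_b = r_p·cos α = 136.174500·cos 16.862° = 130.319837
roll angle φ = 8.930° = 0.15585790 rad
x = r_b·(cos φ + φ·sin φ) = 130.319837·(0.98787872 + 0.15585790·0.15522766) = 131.893082
y = r_b·(sin φ − φ·cos φ) = 130.319837·(0.15522766 − 0.15585790·0.98787872) = 0.164067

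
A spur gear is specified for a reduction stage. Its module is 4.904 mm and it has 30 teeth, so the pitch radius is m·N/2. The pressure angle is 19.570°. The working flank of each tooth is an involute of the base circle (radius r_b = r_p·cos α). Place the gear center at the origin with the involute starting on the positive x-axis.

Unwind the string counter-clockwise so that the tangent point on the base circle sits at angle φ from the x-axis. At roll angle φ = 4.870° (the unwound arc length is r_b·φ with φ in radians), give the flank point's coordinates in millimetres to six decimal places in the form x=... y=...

x=69.560575 y=0.014177

pitch radius r_p = m·N/2 = 4.904·30/2 = 73.560000
base radius r_b = r_p·cos α = 73.560000·cos 19.570° = 69.310657
roll angle φ = 4.870° = 0.08499753 rad
x = r_b·(cos φ + φ·sin φ) = 69.310657·(0.99638988 + 0.08499753·0.08489523) = 69.560575
y = r_b·(sin φ − φ·cos φ) = 69.310657·(0.08489523 − 0.08499753·0.99638988) = 0.014177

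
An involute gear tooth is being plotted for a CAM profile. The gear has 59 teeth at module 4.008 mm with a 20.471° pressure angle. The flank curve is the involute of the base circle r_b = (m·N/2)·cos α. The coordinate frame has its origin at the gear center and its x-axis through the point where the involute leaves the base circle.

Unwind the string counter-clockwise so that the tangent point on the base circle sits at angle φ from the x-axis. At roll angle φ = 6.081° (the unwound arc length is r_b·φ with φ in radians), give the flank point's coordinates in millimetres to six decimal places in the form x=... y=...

pitch radius r_p = m·N/2 = 4.008·59/2 = 118.236000
base radius r_b = r_p·cos α = 118.236000·cos 20.471° = 110.769317
roll angle φ = 6.081° = 0.10613347 rad
x = r_b·(cos φ + φ·sin φ) = 110.769317·(0.99437313 + 0.10613347·0.10593433) = 111.391431
y = r_b·(sin φ − φ·cos φ) = 110.769317·(0.10593433 − 0.10613347·0.99437313) = 0.044093

x=111.391431 y=0.044093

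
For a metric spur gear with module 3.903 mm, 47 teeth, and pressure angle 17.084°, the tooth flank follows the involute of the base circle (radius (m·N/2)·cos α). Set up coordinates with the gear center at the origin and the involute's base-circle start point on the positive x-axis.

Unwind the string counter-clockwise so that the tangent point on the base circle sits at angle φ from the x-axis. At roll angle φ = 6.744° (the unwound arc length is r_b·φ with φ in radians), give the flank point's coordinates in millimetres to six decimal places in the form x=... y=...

pitch radius r_p = m·N/2 = 3.903·47/2 = 91.720500
base radius r_b = r_p·cos α = 91.720500·cos 17.084° = 87.673341
roll angle φ = 6.744° = 0.11770500 rad
x = r_b·(cos φ + φ·sin φ) = 87.673341·(0.99308076 + 0.11770500·0.11743340) = 88.278573
y = r_b·(sin φ − φ·cos φ) = 87.673341·(0.11743340 − 0.11770500·0.99308076) = 0.047591

x=88.278573 y=0.047591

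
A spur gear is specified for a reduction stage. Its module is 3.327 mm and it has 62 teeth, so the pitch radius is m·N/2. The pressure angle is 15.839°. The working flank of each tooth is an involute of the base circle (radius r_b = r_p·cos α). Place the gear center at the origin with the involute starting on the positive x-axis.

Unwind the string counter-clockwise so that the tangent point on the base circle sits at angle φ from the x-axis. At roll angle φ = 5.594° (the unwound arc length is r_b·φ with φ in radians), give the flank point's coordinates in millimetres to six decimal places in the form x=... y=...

pitch radius r_p = m·N/2 = 3.327·62/2 = 103.137000
base radius r_b = r_p·cos α = 103.137000·cos 15.839° = 99.221139
roll angle φ = 5.594° = 0.09763372 rad
x = r_b·(cos φ + φ·sin φ) = 99.221139·(0.99523761 + 0.09763372·0.09747868) = 99.692918
y = r_b·(sin φ − φ·cos φ) = 99.221139·(0.09747868 − 0.09763372·0.99523761) = 0.030752

x=99.692918 y=0.030752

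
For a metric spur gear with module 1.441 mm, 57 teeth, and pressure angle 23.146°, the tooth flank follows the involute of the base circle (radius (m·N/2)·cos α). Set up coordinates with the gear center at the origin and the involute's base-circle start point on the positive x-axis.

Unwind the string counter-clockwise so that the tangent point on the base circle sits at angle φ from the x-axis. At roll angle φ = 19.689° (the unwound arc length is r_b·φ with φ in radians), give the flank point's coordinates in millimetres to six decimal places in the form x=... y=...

pitch radius r_p = m·N/2 = 1.441·57/2 = 41.068500
base radius r_b = r_p·cos α = 41.068500·cos 23.146° = 37.762741
roll angle φ = 19.689° = 0.34363788 rad
x = r_b·(cos φ + φ·sin φ) = 37.762741·(0.94153525 + 0.34363788·0.33691450) = 39.926993
y = r_b·(sin φ − φ·cos φ) = 37.762741·(0.33691450 − 0.34363788·0.94153525) = 0.504787

x=39.926993 y=0.504787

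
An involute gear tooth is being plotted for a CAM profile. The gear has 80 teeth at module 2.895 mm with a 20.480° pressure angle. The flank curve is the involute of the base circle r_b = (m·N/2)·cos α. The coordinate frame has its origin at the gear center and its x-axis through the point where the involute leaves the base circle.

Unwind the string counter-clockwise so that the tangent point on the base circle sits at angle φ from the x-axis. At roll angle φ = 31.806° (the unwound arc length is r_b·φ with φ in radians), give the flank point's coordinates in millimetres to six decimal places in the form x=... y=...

x=123.929571 y=5.997196

pitch radius r_p = m·N/2 = 2.895·80/2 = 115.800000
base radius r_b = r_p·cos α = 115.800000·cos 20.480° = 108.480789
roll angle φ = 31.806° = 0.55511942 rad
x = r_b·(cos φ + φ·sin φ) = 108.480789·(0.84983751 + 0.55511942·0.52704479) = 123.929571
y = r_b·(sin φ − φ·cos φ) = 108.480789·(0.52704479 − 0.55511942·0.84983751) = 5.997196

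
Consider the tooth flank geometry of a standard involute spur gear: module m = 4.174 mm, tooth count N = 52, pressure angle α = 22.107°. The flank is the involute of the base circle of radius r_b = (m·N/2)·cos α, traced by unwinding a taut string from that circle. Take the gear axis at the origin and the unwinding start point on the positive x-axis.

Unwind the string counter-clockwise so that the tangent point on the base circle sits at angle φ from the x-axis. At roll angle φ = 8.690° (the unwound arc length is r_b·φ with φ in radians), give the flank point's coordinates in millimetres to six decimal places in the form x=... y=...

pitch radius r_p = m·N/2 = 4.174·52/2 = 108.524000
base radius r_b = r_p·cos α = 108.524000·cos 22.107° = 100.545604
roll angle φ = 8.690° = 0.15166911 rad
x = r_b·(cos φ + φ·sin φ) = 100.545604·(0.98852027 + 0.15166911·0.15108829) = 101.695413
y = r_b·(sin φ − φ·cos φ) = 100.545604·(0.15108829 − 0.15166911·0.98852027) = 0.116663

x=101.695413 y=0.116663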